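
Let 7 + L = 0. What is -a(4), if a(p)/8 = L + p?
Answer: 24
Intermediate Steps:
L = -7 (L = -7 + 0 = -7)
a(p) = -56 + 8*p (a(p) = 8*(-7 + p) = -56 + 8*p)
-a(4) = -(-56 + 8*4) = -(-56 + 32) = -1*(-24) = 24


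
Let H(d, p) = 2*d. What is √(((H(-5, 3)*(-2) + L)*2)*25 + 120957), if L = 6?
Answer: √122257 ≈ 349.65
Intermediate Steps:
√(((H(-5, 3)*(-2) + L)*2)*25 + 120957) = √((((2*(-5))*(-2) + 6)*2)*25 + 120957) = √(((-10*(-2) + 6)*2)*25 + 120957) = √(((20 + 6)*2)*25 + 120957) = √((26*2)*25 + 120957) = √(52*25 + 120957) = √(1300 + 120957) = √122257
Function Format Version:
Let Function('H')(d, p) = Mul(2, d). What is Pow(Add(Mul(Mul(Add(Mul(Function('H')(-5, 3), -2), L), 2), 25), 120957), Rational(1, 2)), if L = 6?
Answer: Pow(122257, Rational(1, 2)) ≈ 349.65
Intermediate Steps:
Pow(Add(Mul(Mul(Add(Mul(Function('H')(-5, 3), -2), L), 2), 25), 120957), Rational(1, 2)) = Pow(Add(Mul(Mul(Add(Mul(Mul(2, -5), -2), 6), 2), 25), 120957), Rational(1, 2)) = Pow(Add(Mul(Mul(Add(Mul(-10, -2), 6), 2), 25), 120957), Rational(1, 2)) = Pow(Add(Mul(Mul(Add(20, 6), 2), 25), 120957), Rational(1, 2)) = Pow(Add(Mul(Mul(26, 2), 25), 120957), Rational(1, 2)) = Pow(Add(Mul(52, 25), 120957), Rational(1, 2)) = Pow(Add(1300, 120957), Rational(1, 2)) = Pow(122257, Rational(1, 2))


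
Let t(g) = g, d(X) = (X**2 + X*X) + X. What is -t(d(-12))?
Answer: -276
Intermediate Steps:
d(X) = X + 2*X**2 (d(X) = (X**2 + X**2) + X = 2*X**2 + X = X + 2*X**2)
-t(d(-12)) = -(-12)*(1 + 2*(-12)) = -(-12)*(1 - 24) = -(-12)*(-23) = -1*276 = -276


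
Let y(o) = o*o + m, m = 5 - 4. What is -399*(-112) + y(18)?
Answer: 45013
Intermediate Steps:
m = 1
y(o) = 1 + o² (y(o) = o*o + 1 = o² + 1 = 1 + o²)
-399*(-112) + y(18) = -399*(-112) + (1 + 18²) = 44688 + (1 + 324) = 44688 + 325 = 45013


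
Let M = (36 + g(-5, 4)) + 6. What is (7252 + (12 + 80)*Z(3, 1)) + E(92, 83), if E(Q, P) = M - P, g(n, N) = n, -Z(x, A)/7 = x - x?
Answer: 7206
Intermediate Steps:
Z(x, A) = 0 (Z(x, A) = -7*(x - x) = -7*0 = 0)
M = 37 (M = (36 - 5) + 6 = 31 + 6 = 37)
E(Q, P) = 37 - P
(7252 + (12 + 80)*Z(3, 1)) + E(92, 83) = (7252 + (12 + 80)*0) + (37 - 1*83) = (7252 + 92*0) + (37 - 83) = (7252 + 0) - 46 = 7252 - 46 = 7206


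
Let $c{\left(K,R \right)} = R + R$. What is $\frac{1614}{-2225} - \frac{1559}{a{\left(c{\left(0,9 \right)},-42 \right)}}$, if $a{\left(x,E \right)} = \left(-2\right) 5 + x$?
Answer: $- \frac{3481687}{17800} \approx -195.6$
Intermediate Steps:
$c{\left(K,R \right)} = 2 R$
$a{\left(x,E \right)} = -10 + x$
$\frac{1614}{-2225} - \frac{1559}{a{\left(c{\left(0,9 \right)},-42 \right)}} = \frac{1614}{-2225} - \frac{1559}{-10 + 2 \cdot 9} = 1614 \left(- \frac{1}{2225}\right) - \frac{1559}{-10 + 18} = - \frac{1614}{2225} - \frac{1559}{8} = - \frac{3481687}{17800}$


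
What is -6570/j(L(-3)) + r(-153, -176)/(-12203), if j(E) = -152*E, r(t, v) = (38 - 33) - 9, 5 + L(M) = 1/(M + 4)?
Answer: -40085639/3709712 ≈ -10.806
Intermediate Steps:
L(M) = -5 + 1/(4 + M) (L(M) = -5 + 1/(M + 4) = -5 + 1/(4 + M))
r(t, v) = -4 (r(t, v) = 5 - 9 = -4)
-6570/j(L(-3)) + r(-153, -176)/(-12203) = -6570*(-(4 - 3)/(152*(-19 - 5*(-3)))) - 4/(-12203) = -6570*(-1/(152*(-19 + 15))) - 4*(-1/12203) = -6570/((-152*(-4))) + 4/12203 = -6570/608 + 4/12203 = -6570*1/608 + 4/12203 = -3285/304 + 4/12203 = -40085639/3709712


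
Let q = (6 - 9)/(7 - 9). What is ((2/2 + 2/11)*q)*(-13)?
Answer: -507/22 ≈ -23.045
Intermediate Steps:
q = 3/2 (q = -3/(-2) = -3*(-1/2) = 3/2 ≈ 1.5000)
((2/2 + 2/11)*q)*(-13) = ((2/2 + 2/11)*(3/2))*(-13) = ((2*(1/2) + 2*(1/11))*(3/2))*(-13) = ((1 + 2/11)*(3/2))*(-13) = ((13/11)*(3/2))*(-13) = (39/22)*(-13) = -507/22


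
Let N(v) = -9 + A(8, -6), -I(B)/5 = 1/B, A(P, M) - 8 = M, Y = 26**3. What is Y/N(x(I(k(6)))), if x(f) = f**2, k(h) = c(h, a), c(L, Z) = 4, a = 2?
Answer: -17576/7 ≈ -2510.9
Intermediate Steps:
k(h) = 4
Y = 17576
A(P, M) = 8 + M
I(B) = -5/B
N(v) = -7 (N(v) = -9 + (8 - 6) = -9 + 2 = -7)
Y/N(x(I(k(6)))) = 17576/(-7) = 17576*(-1/7) = -17576/7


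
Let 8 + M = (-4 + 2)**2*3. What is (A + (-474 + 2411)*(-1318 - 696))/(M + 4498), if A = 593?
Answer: -3900525/4502 ≈ -866.40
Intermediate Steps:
M = 4 (M = -8 + (-4 + 2)**2*3 = -8 + (-2)**2*3 = -8 + 4*3 = -8 + 12 = 4)
(A + (-474 + 2411)*(-1318 - 696))/(M + 4498) = (593 + (-474 + 2411)*(-1318 - 696))/(4 + 4498) = (593 + 1937*(-2014))/4502 = (593 - 3901118)*(1/4502) = -3900525*1/4502 = -3900525/4502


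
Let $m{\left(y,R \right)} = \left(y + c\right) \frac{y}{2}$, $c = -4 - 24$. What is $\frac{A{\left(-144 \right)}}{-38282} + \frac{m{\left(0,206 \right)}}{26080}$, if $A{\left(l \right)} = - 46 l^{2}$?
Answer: $\frac{476928}{19141} \approx 24.917$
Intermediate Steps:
$c = -28$ ($c = -4 - 24 = -28$)
$m{\left(y,R \right)} = \frac{y \left(-28 + y\right)}{2}$ ($m{\left(y,R \right)} = \left(y - 28\right) \frac{y}{2} = \left(-28 + y\right) y \frac{1}{2} = \left(-28 + y\right) \frac{y}{2} = \frac{y \left(-28 + y\right)}{2}$)
$\frac{A{\left(-144 \right)}}{-38282} + \frac{m{\left(0,206 \right)}}{26080} = \frac{\left(-46\right) \left(-144\right)^{2}}{-38282} + \frac{\frac{1}{2} \cdot 0 \left(-28 + 0\right)}{26080} = \left(-46\right) 20736 \left(- \frac{1}{38282}\right) + \frac{1}{2} \cdot 0 \left(-28\right) \frac{1}{26080} = \left(-953856\right) \left(- \frac{1}{38282}\right) + 0 \cdot \frac{1}{26080} = \frac{476928}{19141} + 0 = \frac{476928}{19141}$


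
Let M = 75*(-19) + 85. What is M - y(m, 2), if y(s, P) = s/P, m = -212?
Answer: -1234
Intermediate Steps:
M = -1340 (M = -1425 + 85 = -1340)
M - y(m, 2) = -1340 - (-212)/2 = -1340 - 1*(-106) = -1340 + 106 = -1234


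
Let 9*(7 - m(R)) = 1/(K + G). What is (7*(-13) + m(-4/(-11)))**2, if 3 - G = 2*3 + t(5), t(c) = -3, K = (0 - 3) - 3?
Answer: 20566225/2916 ≈ 7052.9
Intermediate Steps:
K = -6 (K = -3 - 3 = -6)
G = 0 (G = 3 - (2*3 - 3) = 3 - (6 - 3) = 3 - 1*3 = 3 - 3 = 0)
m(R) = 379/54 (m(R) = 7 - 1/(9*(-6 + 0)) = 7 - 1/9/(-6) = 7 - 1/9*(-1/6) = 7 + 1/54 = 379/54)
(7*(-13) + m(-4/(-11)))**2 = (7*(-13) + 379/54)**2 = (-91 + 379/54)**2 = (-4535/54)**2 = 20566225/2916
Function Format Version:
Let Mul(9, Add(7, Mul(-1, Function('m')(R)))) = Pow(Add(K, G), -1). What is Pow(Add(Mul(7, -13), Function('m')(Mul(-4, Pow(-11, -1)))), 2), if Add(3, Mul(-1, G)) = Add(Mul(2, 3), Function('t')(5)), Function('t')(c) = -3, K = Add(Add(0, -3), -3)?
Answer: Rational(20566225, 2916) ≈ 7052.9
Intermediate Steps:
K = -6 (K = Add(-3, -3) = -6)
G = 0 (G = Add(3, Mul(-1, Add(Mul(2, 3), -3))) = Add(3, Mul(-1, Add(6, -3))) = Add(3, Mul(-1, 3)) = Add(3, -3) = 0)
Function('m')(R) = Rational(379, 54) (Function('m')(R) = Add(7, Mul(Rational(-1, 9), Pow(Add(-6, 0), -1))) = Add(7, Mul(Rational(-1, 9), Pow(-6, -1))) = Add(7, Mul(Rational(-1, 9), Rational(-1, 6))) = Add(7, Rational(1, 54)) = Rational(379, 54))
Pow(Add(Mul(7, -13), Function('m')(Mul(-4, Pow(-11, -1)))), 2) = Pow(Add(Mul(7, -13), Rational(379, 54)), 2) = Pow(Add(-91, Rational(379, 54)), 2) = Pow(Rational(-4535, 54), 2) = Rational(20566225, 2916)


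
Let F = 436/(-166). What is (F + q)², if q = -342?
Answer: 818188816/6889 ≈ 1.1877e+5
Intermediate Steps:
F = -218/83 (F = 436*(-1/166) = -218/83 ≈ -2.6265)
(F + q)² = (-218/83 - 342)² = (-28604/83)² = 818188816/6889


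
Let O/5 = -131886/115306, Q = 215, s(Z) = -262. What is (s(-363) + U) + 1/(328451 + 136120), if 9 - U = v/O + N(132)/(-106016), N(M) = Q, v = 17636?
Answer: 1702569235868357429/601448507649120 ≈ 2830.8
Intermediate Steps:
N(M) = 215
O = -329715/57653 (O = 5*(-131886/115306) = 5*(-131886*1/115306) = 5*(-65943/57653) = -329715/57653 ≈ -5.7190)
U = 108108375418613/34955065440 (U = 9 - (17636/(-329715/57653) + 215/(-106016)) = 9 - (17636*(-57653/329715) + 215*(-1/106016)) = 9 - (-1016768308/329715 - 215/106016) = 9 - 1*(-107793779829653/34955065440) = 9 + 107793779829653/34955065440 = 108108375418613/34955065440 ≈ 3092.8)
(s(-363) + U) + 1/(328451 + 136120) = (-262 + 108108375418613/34955065440) + 1/(328451 + 136120) = 98950148273333/34955065440 + 1/464571 = 1702569235868357429/601448507649120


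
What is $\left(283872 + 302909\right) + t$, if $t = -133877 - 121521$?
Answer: $331383$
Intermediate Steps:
$t = -255398$
$\left(283872 + 302909\right) + t = \left(283872 + 302909\right) - 255398 = 586781 - 255398 = 331383$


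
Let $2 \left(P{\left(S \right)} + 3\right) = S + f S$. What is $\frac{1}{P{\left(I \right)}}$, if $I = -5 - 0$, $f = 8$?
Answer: $- \frac{2}{51} \approx -0.039216$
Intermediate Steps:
$I = -5$ ($I = -5 + 0 = -5$)
$P{\left(S \right)} = -3 + \frac{9 S}{2}$ ($P{\left(S \right)} = -3 + \frac{S + 8 S}{2} = -3 + \frac{9 S}{2}$)
$\frac{1}{P{\left(I \right)}} = \frac{1}{-3 + \frac{9}{2} \left(-5\right)} = \frac{1}{-3 - \frac{45}{2}} = \frac{1}{- \frac{51}{2}} = - \frac{2}{51}$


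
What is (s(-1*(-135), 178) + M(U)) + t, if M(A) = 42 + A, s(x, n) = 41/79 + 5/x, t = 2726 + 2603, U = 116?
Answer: 11704957/2133 ≈ 5487.6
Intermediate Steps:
t = 5329
s(x, n) = 41/79 + 5/x (s(x, n) = 41*(1/79) + 5/x = 41/79 + 5/x)
(s(-1*(-135), 178) + M(U)) + t = ((41/79 + 5/((-1*(-135)))) + (42 + 116)) + 5329 = ((41/79 + 5/135) + 158) + 5329 = ((41/79 + 5*(1/135)) + 158) + 5329 = ((41/79 + 1/27) + 158) + 5329 = (1186/2133 + 158) + 5329 = 338200/2133 + 5329 = 11704957/2133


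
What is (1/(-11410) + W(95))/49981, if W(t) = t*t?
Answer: 102975249/570283210 ≈ 0.18057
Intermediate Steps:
W(t) = t²
(1/(-11410) + W(95))/49981 = (1/(-11410) + 95²)/49981 = (-1/11410 + 9025)*(1/49981) = (102975249/11410)*(1/49981) = 102975249/570283210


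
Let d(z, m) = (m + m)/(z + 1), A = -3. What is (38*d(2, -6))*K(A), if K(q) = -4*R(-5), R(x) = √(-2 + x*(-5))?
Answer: 608*√23 ≈ 2915.9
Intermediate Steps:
d(z, m) = 2*m/(1 + z) (d(z, m) = (2*m)/(1 + z) = 2*m/(1 + z))
R(x) = √(-2 - 5*x)
K(q) = -4*√23 (K(q) = -4*√(-2 - 5*(-5)) = -4*√(-2 + 25) = -4*√23)
(38*d(2, -6))*K(A) = (38*(2*(-6)/(1 + 2)))*(-4*√23) = (38*(2*(-6)/3))*(-4*√23) = (38*(2*(-6)*(⅓)))*(-4*√23) = (38*(-4))*(-4*√23) = -(-608)*√23 = 608*√23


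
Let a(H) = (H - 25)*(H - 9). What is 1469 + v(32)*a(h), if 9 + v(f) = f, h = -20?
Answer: 31484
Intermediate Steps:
v(f) = -9 + f
a(H) = (-25 + H)*(-9 + H)
1469 + v(32)*a(h) = 1469 + (-9 + 32)*(225 + (-20)² - 34*(-20)) = 1469 + 23*(225 + 400 + 680) = 1469 + 23*1305 = 1469 + 30015 = 31484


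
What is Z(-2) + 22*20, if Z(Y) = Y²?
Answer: 444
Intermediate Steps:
Z(-2) + 22*20 = (-2)² + 22*20 = 4 + 440 = 444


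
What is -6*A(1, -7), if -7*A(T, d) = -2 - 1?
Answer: -18/7 ≈ -2.5714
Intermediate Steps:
A(T, d) = 3/7 (A(T, d) = -(-2 - 1)/7 = -1/7*(-3) = 3/7)
-6*A(1, -7) = -6*3/7 = -18/7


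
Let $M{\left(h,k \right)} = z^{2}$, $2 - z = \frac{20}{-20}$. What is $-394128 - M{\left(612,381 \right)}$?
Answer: $-394137$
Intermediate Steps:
$z = 3$ ($z = 2 - \frac{20}{-20} = 2 - 20 \left(- \frac{1}{20}\right) = 2 - -1 = 2 + 1 = 3$)
$M{\left(h,k \right)} = 9$ ($M{\left(h,k \right)} = 3^{2} = 9$)
$-394128 - M{\left(612,381 \right)} = -394128 - 9 = -394137$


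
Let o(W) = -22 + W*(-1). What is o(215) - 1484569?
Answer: -1484806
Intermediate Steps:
o(W) = -22 - W
o(215) - 1484569 = (-22 - 1*215) - 1484569 = (-22 - 215) - 1484569 = -237 - 1484569 = -1484806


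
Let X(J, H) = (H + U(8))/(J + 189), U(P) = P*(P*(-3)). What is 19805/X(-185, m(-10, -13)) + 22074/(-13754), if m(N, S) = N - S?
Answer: -42067841/99981 ≈ -420.76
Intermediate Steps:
U(P) = -3*P**2 (U(P) = P*(-3*P) = -3*P**2)
X(J, H) = (-192 + H)/(189 + J) (X(J, H) = (H - 3*8**2)/(J + 189) = (H - 3*64)/(189 + J) = (H - 192)/(189 + J) = (-192 + H)/(189 + J))
19805/X(-185, m(-10, -13)) + 22074/(-13754) = 19805/(((-192 + (-10 - 1*(-13)))/(189 - 185))) + 22074/(-13754) = 19805/(((-192 + (-10 + 13))/4)) + 22074*(-1/13754) = 19805/(((-192 + 3)/4)) - 849/529 = 19805/(((1/4)*(-189))) - 849/529 = 19805/(-189/4) - 849/529 = 19805*(-4/189) - 849/529 = -79220/189 - 849/529 = -42067841/99981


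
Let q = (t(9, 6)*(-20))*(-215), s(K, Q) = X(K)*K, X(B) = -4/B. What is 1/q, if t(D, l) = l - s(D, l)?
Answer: 1/43000 ≈ 2.3256e-5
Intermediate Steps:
s(K, Q) = -4 (s(K, Q) = (-4/K)*K = -4)
t(D, l) = 4 + l (t(D, l) = l - 1*(-4) = l + 4 = 4 + l)
q = 43000 (q = ((4 + 6)*(-20))*(-215) = (10*(-20))*(-215) = -200*(-215) = 43000)
1/q = 1/43000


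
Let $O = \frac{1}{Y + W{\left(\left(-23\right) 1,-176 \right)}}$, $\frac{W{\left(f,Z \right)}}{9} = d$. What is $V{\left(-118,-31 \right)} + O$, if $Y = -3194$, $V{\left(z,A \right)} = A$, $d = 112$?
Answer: $- \frac{67767}{2186} \approx -31.0$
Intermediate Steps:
$W{\left(f,Z \right)} = 1008$ ($W{\left(f,Z \right)} = 9 \cdot 112 = 1008$)
$O = - \frac{1}{2186}$ ($O = \frac{1}{-3194 + 1008} = \frac{1}{-2186} = - \frac{1}{2186} \approx -0.00045746$)
$V{\left(-118,-31 \right)} + O = -31 - \frac{1}{2186} = - \frac{67767}{2186}$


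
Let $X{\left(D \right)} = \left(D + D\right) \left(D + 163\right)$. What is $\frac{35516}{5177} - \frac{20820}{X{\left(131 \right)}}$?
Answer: $\frac{218995109}{33231163} \approx 6.59$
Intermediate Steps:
$X{\left(D \right)} = 2 D \left(163 + D\right)$
$\frac{35516}{5177} - \frac{20820}{X{\left(131 \right)}} = \frac{35516}{5177} - \frac{20820}{2 \cdot 131 \left(163 + 131\right)} = 35516 \cdot \frac{1}{5177} - \frac{20820}{2 \cdot 131 \cdot 294} = \frac{35516}{5177} - \frac{20820}{77028} = \frac{35516}{5177} - \frac{1735}{6419} = \frac{218995109}{33231163}$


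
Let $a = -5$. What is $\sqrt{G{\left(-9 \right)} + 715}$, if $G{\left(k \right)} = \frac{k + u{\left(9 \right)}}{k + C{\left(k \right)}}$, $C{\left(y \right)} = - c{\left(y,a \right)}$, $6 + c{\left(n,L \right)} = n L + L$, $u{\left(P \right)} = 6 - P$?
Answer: $\frac{\sqrt{1322551}}{43} \approx 26.745$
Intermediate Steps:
$c{\left(n,L \right)} = -6 + L + L n$ ($c{\left(n,L \right)} = -6 + \left(n L + L\right) = -6 + \left(L n + L\right) = -6 + \left(L + L n\right) = -6 + L + L n$)
$C{\left(y \right)} = 11 + 5 y$ ($C{\left(y \right)} = - (-6 - 5 - 5 y) = - (-11 - 5 y) = 11 + 5 y$)
$G{\left(k \right)} = \frac{-3 + k}{11 + 6 k}$ ($G{\left(k \right)} = \frac{k + \left(6 - 9\right)}{k + \left(11 + 5 k\right)} = \frac{k + \left(6 - 9\right)}{11 + 6 k} = \frac{k - 3}{11 + 6 k} = \frac{-3 + k}{11 + 6 k}$)
$\sqrt{G{\left(-9 \right)} + 715} = \sqrt{\frac{-3 - 9}{11 + 6 \left(-9\right)} + 715} = \sqrt{\frac{1}{11 - 54} \left(-12\right) + 715} = \sqrt{\frac{1}{-43} \left(-12\right) + 715} = \sqrt{\left(- \frac{1}{43}\right) \left(-12\right) + 715} = \sqrt{\frac{12}{43} + 715} = \sqrt{\frac{30757}{43}} = \frac{\sqrt{1322551}}{43}$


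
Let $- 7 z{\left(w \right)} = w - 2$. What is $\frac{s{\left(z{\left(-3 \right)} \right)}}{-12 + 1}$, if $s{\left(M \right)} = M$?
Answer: $- \frac{5}{77} \approx -0.064935$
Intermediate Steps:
$z{\left(w \right)} = \frac{2}{7} - \frac{w}{7}$ ($z{\left(w \right)} = - \frac{w - 2}{7} = - \frac{-2 + w}{7} = \frac{2}{7} - \frac{w}{7}$)
$\frac{s{\left(z{\left(-3 \right)} \right)}}{-12 + 1} = \frac{\frac{2}{7} - - \frac{3}{7}}{-12 + 1} = \frac{\frac{2}{7} + \frac{3}{7}}{-11} = \left(- \frac{1}{11}\right) \frac{5}{7} = - \frac{5}{77}$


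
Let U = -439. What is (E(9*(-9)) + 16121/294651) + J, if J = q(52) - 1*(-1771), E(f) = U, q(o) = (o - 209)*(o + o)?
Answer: -631224325/42093 ≈ -14996.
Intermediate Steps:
q(o) = 2*o*(-209 + o) (q(o) = (-209 + o)*(2*o) = 2*o*(-209 + o))
E(f) = -439
J = -14557 (J = 2*52*(-209 + 52) - 1*(-1771) = 2*52*(-157) + 1771 = -16328 + 1771 = -14557)
(E(9*(-9)) + 16121/294651) + J = (-439 + 16121/294651) - 14557 = (-439 + 16121*(1/294651)) - 14557 = (-439 + 2303/42093) - 14557 = -18476524/42093 - 14557 = -631224325/42093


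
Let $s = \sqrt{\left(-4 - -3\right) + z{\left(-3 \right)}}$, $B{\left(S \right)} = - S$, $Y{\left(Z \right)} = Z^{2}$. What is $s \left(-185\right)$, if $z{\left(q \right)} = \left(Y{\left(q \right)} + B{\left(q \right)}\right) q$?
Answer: $- 185 i \sqrt{37} \approx - 1125.3 i$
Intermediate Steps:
$z{\left(q \right)} = q \left(q^{2} - q\right)$ ($z{\left(q \right)} = \left(q^{2} - q\right) q = q \left(q^{2} - q\right)$)
$s = i \sqrt{37}$ ($s = \sqrt{\left(-4 - -3\right) + \left(-3\right)^{2} \left(-1 - 3\right)} = \sqrt{\left(-4 + 3\right) + 9 \left(-4\right)} = \sqrt{-1 - 36} = \sqrt{-37} = i \sqrt{37} \approx 6.0828 i$)
$s \left(-185\right) = i \sqrt{37} \left(-185\right) = - 185 i \sqrt{37}$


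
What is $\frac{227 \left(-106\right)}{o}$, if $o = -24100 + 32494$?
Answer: $- \frac{12031}{4197} \approx -2.8666$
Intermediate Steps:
$o = 8394$
$\frac{227 \left(-106\right)}{o} = \frac{227 \left(-106\right)}{8394} = \left(-24062\right) \frac{1}{8394} = - \frac{12031}{4197}$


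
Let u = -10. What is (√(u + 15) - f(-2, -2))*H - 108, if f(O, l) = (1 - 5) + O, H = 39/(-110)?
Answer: -6057/55 - 39*√5/110 ≈ -110.92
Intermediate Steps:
H = -39/110 (H = 39*(-1/110) = -39/110 ≈ -0.35455)
f(O, l) = -4 + O
(√(u + 15) - f(-2, -2))*H - 108 = (√(-10 + 15) - (-4 - 2))*(-39/110) - 108 = (√5 - 1*(-6))*(-39/110) - 108 = (√5 + 6)*(-39/110) - 108 = (6 + √5)*(-39/110) - 108 = (-117/55 - 39*√5/110) - 108 = -6057/55 - 39*√5/110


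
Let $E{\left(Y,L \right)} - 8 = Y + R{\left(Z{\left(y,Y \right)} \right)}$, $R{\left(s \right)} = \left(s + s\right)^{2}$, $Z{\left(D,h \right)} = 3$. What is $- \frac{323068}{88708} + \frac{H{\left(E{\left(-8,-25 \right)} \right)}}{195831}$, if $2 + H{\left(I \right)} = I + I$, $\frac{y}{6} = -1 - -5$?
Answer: $- \frac{15815129987}{4342944087} \approx -3.6416$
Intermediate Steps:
$y = 24$ ($y = 6 \left(-1 - -5\right) = 6 \left(-1 + 5\right) = 6 \cdot 4 = 24$)
$R{\left(s \right)} = 4 s^{2}$ ($R{\left(s \right)} = \left(2 s\right)^{2} = 4 s^{2}$)
$E{\left(Y,L \right)} = 44 + Y$ ($E{\left(Y,L \right)} = 8 + \left(Y + 4 \cdot 3^{2}\right) = 8 + \left(Y + 4 \cdot 9\right) = 8 + \left(Y + 36\right) = 8 + \left(36 + Y\right) = 44 + Y$)
$H{\left(I \right)} = -2 + 2 I$ ($H{\left(I \right)} = -2 + \left(I + I\right) = -2 + 2 I$)
$- \frac{323068}{88708} + \frac{H{\left(E{\left(-8,-25 \right)} \right)}}{195831} = - \frac{323068}{88708} + \frac{-2 + 2 \left(44 - 8\right)}{195831} = \left(-323068\right) \frac{1}{88708} + \left(-2 + 2 \cdot 36\right) \frac{1}{195831} = - \frac{80767}{22177} + \left(-2 + 72\right) \frac{1}{195831} = - \frac{80767}{22177} + 70 \cdot \frac{1}{195831} = - \frac{80767}{22177} + \frac{70}{195831} = - \frac{15815129987}{4342944087}$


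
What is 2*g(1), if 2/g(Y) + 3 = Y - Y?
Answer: -4/3 ≈ -1.3333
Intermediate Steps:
g(Y) = -⅔ (g(Y) = 2/(-3 + (Y - Y)) = 2/(-3 + 0) = 2/(-3) = 2*(-⅓) = -⅔)
2*g(1) = 2*(-⅔) = -4/3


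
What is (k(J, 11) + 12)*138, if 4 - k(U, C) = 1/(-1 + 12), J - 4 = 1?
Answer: 24150/11 ≈ 2195.5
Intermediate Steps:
J = 5 (J = 4 + 1 = 5)
k(U, C) = 43/11 (k(U, C) = 4 - 1/(-1 + 12) = 4 - 1/11 = 43/11)
(k(J, 11) + 12)*138 = (43/11 + 12)*138 = (175/11)*138 = 24150/11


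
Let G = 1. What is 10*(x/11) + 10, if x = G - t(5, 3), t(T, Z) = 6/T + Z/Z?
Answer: 98/11 ≈ 8.9091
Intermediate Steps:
t(T, Z) = 1 + 6/T (t(T, Z) = 6/T + 1 = 1 + 6/T)
x = -6/5 (x = 1 - (6 + 5)/5 = 1 - 11/5 = -6/5 ≈ -1.2000)
10*(x/11) + 10 = 10*(-6/5/11) + 10 = 10*(-6/5*1/11) + 10 = 10*(-6/55) + 10 = -12/11 + 10 = 98/11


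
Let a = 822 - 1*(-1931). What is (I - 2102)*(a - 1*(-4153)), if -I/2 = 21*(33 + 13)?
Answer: -27858804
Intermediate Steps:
a = 2753 (a = 822 + 1931 = 2753)
I = -1932 (I = -42*(33 + 13) = -42*46 = -2*966 = -1932)
(I - 2102)*(a - 1*(-4153)) = (-1932 - 2102)*(2753 - 1*(-4153)) = -4034*(2753 + 4153) = -4034*6906 = -27858804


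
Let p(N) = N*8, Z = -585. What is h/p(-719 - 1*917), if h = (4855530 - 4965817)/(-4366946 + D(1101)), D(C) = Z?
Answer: -110287/57162245728 ≈ -1.9294e-6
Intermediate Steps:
D(C) = -585
p(N) = 8*N
h = 110287/4367531 (h = (4855530 - 4965817)/(-4366946 - 585) = -110287/(-4367531) = -110287*(-1/4367531) = 110287/4367531 ≈ 0.025252)
h/p(-719 - 1*917) = 110287/(4367531*((8*(-719 - 1*917)))) = 110287/(4367531*((8*(-719 - 917)))) = 110287/(4367531*((8*(-1636)))) = (110287/4367531)/(-13088) = (110287/4367531)*(-1/13088) = -110287/57162245728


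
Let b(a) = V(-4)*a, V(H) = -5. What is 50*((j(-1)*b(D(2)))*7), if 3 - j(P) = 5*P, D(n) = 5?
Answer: -70000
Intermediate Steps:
j(P) = 3 - 5*P
b(a) = -5*a
50*((j(-1)*b(D(2)))*7) = 50*(((3 - 5*(-1))*(-5*5))*7) = 50*(((3 + 5)*(-25))*7) = 50*((8*(-25))*7) = 50*(-200*7) = 50*(-1400) = -70000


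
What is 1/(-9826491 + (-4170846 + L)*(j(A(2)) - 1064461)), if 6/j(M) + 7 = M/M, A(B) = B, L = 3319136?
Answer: 1/906603103529 ≈ 1.1030e-12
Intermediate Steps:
j(M) = -1 (j(M) = 6/(-7 + M/M) = 6/(-7 + 1) = 6/(-6) = 6*(-1/6) = -1)
1/(-9826491 + (-4170846 + L)*(j(A(2)) - 1064461)) = 1/(-9826491 + (-4170846 + 3319136)*(-1 - 1064461)) = 1/(-9826491 - 851710*(-1064462)) = 1/(-9826491 + 906612930020) = 1/906603103529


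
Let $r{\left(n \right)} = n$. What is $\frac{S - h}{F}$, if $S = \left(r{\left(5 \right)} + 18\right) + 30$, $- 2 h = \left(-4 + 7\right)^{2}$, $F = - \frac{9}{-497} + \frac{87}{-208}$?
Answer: $- \frac{5944120}{41367} \approx -143.69$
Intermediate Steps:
$F = - \frac{41367}{103376}$ ($F = \left(-9\right) \left(- \frac{1}{497}\right) + 87 \left(- \frac{1}{208}\right) = \frac{9}{497} - \frac{87}{208} = - \frac{41367}{103376} \approx -0.40016$)
$h = - \frac{9}{2}$ ($h = - \frac{\left(-4 + 7\right)^{2}}{2} = - \frac{3^{2}}{2} = \left(- \frac{1}{2}\right) 9 = - \frac{9}{2} \approx -4.5$)
$S = 53$ ($S = \left(5 + 18\right) + 30 = 23 + 30 = 53$)
$\frac{S - h}{F} = \frac{53 - - \frac{9}{2}}{- \frac{41367}{103376}} = \left(53 + \frac{9}{2}\right) \left(- \frac{103376}{41367}\right) = \frac{115}{2} \left(- \frac{103376}{41367}\right) = - \frac{5944120}{41367}$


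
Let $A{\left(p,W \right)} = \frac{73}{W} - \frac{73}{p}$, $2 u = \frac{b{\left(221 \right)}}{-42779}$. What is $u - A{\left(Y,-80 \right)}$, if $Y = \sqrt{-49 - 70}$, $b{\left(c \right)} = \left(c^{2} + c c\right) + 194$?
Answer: $- \frac{792173}{3422320} - \frac{73 i \sqrt{119}}{119} \approx -0.23147 - 6.6919 i$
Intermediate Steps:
$b{\left(c \right)} = 194 + 2 c^{2}$ ($b{\left(c \right)} = \left(c^{2} + c^{2}\right) + 194 = 2 c^{2} + 194 = 194 + 2 c^{2}$)
$Y = i \sqrt{119}$ ($Y = \sqrt{-119} = i \sqrt{119} \approx 10.909 i$)
$u = - \frac{48938}{42779}$ ($u = \frac{\left(194 + 2 \cdot 221^{2}\right) \frac{1}{-42779}}{2} = \frac{\left(194 + 2 \cdot 48841\right) \left(- \frac{1}{42779}\right)}{2} = \frac{\left(194 + 97682\right) \left(- \frac{1}{42779}\right)}{2} = \frac{97876 \left(- \frac{1}{42779}\right)}{2} = \frac{1}{2} \left(- \frac{97876}{42779}\right) = - \frac{48938}{42779} \approx -1.144$)
$A{\left(p,W \right)} = - \frac{73}{p} + \frac{73}{W}$
$u - A{\left(Y,-80 \right)} = - \frac{48938}{42779} - \left(- \frac{73}{i \sqrt{119}} + \frac{73}{-80}\right) = - \frac{48938}{42779} - \left(- 73 \left(- \frac{i \sqrt{119}}{119}\right) + 73 \left(- \frac{1}{80}\right)\right) = - \frac{48938}{42779} - \left(\frac{73 i \sqrt{119}}{119} - \frac{73}{80}\right) = - \frac{48938}{42779} - \left(- \frac{73}{80} + \frac{73 i \sqrt{119}}{119}\right) = - \frac{48938}{42779} + \left(\frac{73}{80} - \frac{73 i \sqrt{119}}{119}\right) = - \frac{792173}{3422320} - \frac{73 i \sqrt{119}}{119}$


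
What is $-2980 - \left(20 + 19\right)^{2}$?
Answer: $-4501$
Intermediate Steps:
$-2980 - \left(20 + 19\right)^{2} = -2980 - 39^{2} = -2980 - 1521 = -4501$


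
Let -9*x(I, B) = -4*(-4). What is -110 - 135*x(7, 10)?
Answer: 130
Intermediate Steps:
x(I, B) = -16/9 (x(I, B) = -(-4)*(-4)/9 = -⅑*16 = -16/9)
-110 - 135*x(7, 10) = -110 - 135*(-16/9) = -110 + 240 = 130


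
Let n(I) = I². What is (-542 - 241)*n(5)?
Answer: -19575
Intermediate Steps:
(-542 - 241)*n(5) = (-542 - 241)*5² = -783*25 = -19575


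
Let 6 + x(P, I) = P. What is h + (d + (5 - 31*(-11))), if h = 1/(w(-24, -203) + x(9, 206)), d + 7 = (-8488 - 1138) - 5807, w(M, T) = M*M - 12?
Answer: -8558297/567 ≈ -15094.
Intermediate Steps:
x(P, I) = -6 + P
w(M, T) = -12 + M² (w(M, T) = M² - 12 = -12 + M²)
d = -15440 (d = -7 + ((-8488 - 1138) - 5807) = -7 + (-9626 - 5807) = -7 - 15433 = -15440)
h = 1/567 (h = 1/((-12 + (-24)²) + (-6 + 9)) = 1/((-12 + 576) + 3) = 1/(564 + 3) = 1/567 ≈ 0.0017637)
h + (d + (5 - 31*(-11))) = 1/567 + (-15440 + (5 - 31*(-11))) = 1/567 + (-15440 + (5 + 341)) = 1/567 + (-15440 + 346) = 1/567 - 15094 = -8558297/567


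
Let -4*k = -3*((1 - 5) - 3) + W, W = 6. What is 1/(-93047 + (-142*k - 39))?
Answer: -2/184255 ≈ -1.0855e-5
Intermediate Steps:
k = -27/4 (k = -(-3*((1 - 5) - 3) + 6)/4 = -(-3*(-4 - 3) + 6)/4 = -(-3*(-7) + 6)/4 = -(21 + 6)/4 = -1/4*27 = -27/4 ≈ -6.7500)
1/(-93047 + (-142*k - 39)) = 1/(-93047 + (-142*(-27/4) - 39)) = 1/(-93047 + (1917/2 - 39)) = 1/(-93047 + 1839/2) = 1/(-184255/2) = -2/184255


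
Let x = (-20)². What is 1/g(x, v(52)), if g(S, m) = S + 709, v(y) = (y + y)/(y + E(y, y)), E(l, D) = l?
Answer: 1/1109 ≈ 0.00090171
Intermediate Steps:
x = 400
v(y) = 1 (v(y) = (y + y)/(y + y) = (2*y)/((2*y)) = (2*y)*(1/(2*y)) = 1)
g(S, m) = 709 + S
1/g(x, v(52)) = 1/(709 + 400) = 1/1109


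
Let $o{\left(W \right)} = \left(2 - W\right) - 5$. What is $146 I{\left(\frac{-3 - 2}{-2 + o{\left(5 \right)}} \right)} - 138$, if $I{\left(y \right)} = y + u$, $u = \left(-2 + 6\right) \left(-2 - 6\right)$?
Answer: $-4737$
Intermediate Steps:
$o{\left(W \right)} = -3 - W$ ($o{\left(W \right)} = \left(2 - W\right) - 5 = -3 - W$)
$u = -32$ ($u = 4 \left(-8\right) = -32$)
$I{\left(y \right)} = -32 + y$ ($I{\left(y \right)} = y - 32 = -32 + y$)
$146 I{\left(\frac{-3 - 2}{-2 + o{\left(5 \right)}} \right)} - 138 = 146 \left(-32 + \frac{-3 - 2}{-2 - 8}\right) - 138 = 146 \left(-32 - \frac{5}{-2 - 8}\right) - 138 = 146 \left(-32 - \frac{5}{-10}\right) - 138 = 146 \left(-32 - - \frac{1}{2}\right) - 138 = 146 \left(-32 + \frac{1}{2}\right) - 138 = 146 \left(- \frac{63}{2}\right) - 138 = -4599 - 138 = -4737$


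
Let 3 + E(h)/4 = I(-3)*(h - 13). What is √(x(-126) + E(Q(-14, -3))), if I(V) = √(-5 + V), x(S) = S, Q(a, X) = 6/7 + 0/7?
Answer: √(-6762 - 4760*I*√2)/7 ≈ 5.3256 - 12.898*I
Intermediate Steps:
Q(a, X) = 6/7 (Q(a, X) = 6*(⅐) + 0*(⅐) = 6/7 + 0 = 6/7)
E(h) = -12 + 8*I*√2*(-13 + h) (E(h) = -12 + 4*(√(-5 - 3)*(h - 13)) = -12 + 4*(√(-8)*(-13 + h)) = -12 + 4*((2*I*√2)*(-13 + h)) = -12 + 4*(2*I*√2*(-13 + h)) = -12 + 8*I*√2*(-13 + h))
√(x(-126) + E(Q(-14, -3))) = √(-126 + (-12 - 104*I*√2 + 8*I*(6/7)*√2)) = √(-126 + (-12 - 104*I*√2 + 48*I*√2/7)) = √(-126 + (-12 - 680*I*√2/7)) = √(-138 - 680*I*√2/7)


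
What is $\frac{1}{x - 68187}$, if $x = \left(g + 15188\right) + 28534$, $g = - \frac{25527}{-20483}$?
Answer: $- \frac{20483}{501091068} \approx -4.0877 \cdot 10^{-5}$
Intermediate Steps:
$g = \frac{25527}{20483}$ ($g = \left(-25527\right) \left(- \frac{1}{20483}\right) = \frac{25527}{20483} \approx 1.2463$)
$x = \frac{895583253}{20483}$ ($x = \left(\frac{25527}{20483} + 15188\right) + 28534 = \frac{311121331}{20483} + 28534 = \frac{895583253}{20483} \approx 43723.0$)
$\frac{1}{x - 68187} = \frac{1}{\frac{895583253}{20483} - 68187} = \frac{1}{- \frac{501091068}{20483}} = - \frac{20483}{501091068}$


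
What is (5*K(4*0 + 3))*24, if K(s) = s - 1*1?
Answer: 240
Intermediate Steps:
K(s) = -1 + s (K(s) = s - 1 = -1 + s)
(5*K(4*0 + 3))*24 = (5*(-1 + (4*0 + 3)))*24 = (5*(-1 + (0 + 3)))*24 = (5*(-1 + 3))*24 = (5*2)*24 = 10*24 = 240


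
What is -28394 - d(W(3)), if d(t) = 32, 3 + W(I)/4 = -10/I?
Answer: -28426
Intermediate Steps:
W(I) = -12 - 40/I (W(I) = -12 + 4*(-10/I) = -12 - 40/I)
-28394 - d(W(3)) = -28394 - 1*32 = -28394 - 32 = -28426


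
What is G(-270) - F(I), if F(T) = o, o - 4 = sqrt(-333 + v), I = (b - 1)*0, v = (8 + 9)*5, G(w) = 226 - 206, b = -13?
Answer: 16 - 2*I*sqrt(62) ≈ 16.0 - 15.748*I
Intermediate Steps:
G(w) = 20
v = 85 (v = 17*5 = 85)
I = 0 (I = (-13 - 1)*0 = -14*0 = 0)
o = 4 + 2*I*sqrt(62) (o = 4 + sqrt(-333 + 85) = 4 + sqrt(-248) = 4 + 2*I*sqrt(62) ≈ 4.0 + 15.748*I)
F(T) = 4 + 2*I*sqrt(62)
G(-270) - F(I) = 20 - (4 + 2*I*sqrt(62)) = 20 + (-4 - 2*I*sqrt(62)) = 16 - 2*I*sqrt(62)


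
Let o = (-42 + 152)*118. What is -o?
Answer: -12980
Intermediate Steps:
o = 12980 (o = 110*118 = 12980)
-o = -1*12980 = -12980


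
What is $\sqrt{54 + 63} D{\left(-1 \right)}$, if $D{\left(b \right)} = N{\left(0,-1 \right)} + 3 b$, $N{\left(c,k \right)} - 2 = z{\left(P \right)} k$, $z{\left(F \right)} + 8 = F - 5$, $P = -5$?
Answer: $51 \sqrt{13} \approx 183.88$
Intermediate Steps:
$z{\left(F \right)} = -13 + F$ ($z{\left(F \right)} = -8 + \left(F - 5\right) = -8 + \left(-5 + F\right) = -13 + F$)
$N{\left(c,k \right)} = 2 - 18 k$ ($N{\left(c,k \right)} = 2 + \left(-13 - 5\right) k = 2 - 18 k$)
$D{\left(b \right)} = 20 + 3 b$ ($D{\left(b \right)} = \left(2 - -18\right) + 3 b = \left(2 + 18\right) + 3 b = 20 + 3 b$)
$\sqrt{54 + 63} D{\left(-1 \right)} = \sqrt{54 + 63} \left(20 + 3 \left(-1\right)\right) = \sqrt{117} \left(20 - 3\right) = 3 \sqrt{13} \cdot 17 = 51 \sqrt{13}$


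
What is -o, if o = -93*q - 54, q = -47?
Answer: -4317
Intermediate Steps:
o = 4317 (o = -93*(-47) - 54 = 4371 - 54 = 4317)
-o = -1*4317 = -4317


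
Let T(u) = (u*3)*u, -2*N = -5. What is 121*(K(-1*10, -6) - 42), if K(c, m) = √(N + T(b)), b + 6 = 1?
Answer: -5082 + 121*√310/2 ≈ -4016.8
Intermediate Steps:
b = -5 (b = -6 + 1 = -5)
N = 5/2 (N = -½*(-5) = 5/2 ≈ 2.5000)
T(u) = 3*u² (T(u) = (3*u)*u = 3*u²)
K(c, m) = √310/2 (K(c, m) = √(5/2 + 3*(-5)²) = √(5/2 + 3*25) = √(5/2 + 75) = √(155/2) = √310/2)
121*(K(-1*10, -6) - 42) = 121*(√310/2 - 42) = 121*(-42 + √310/2) = -5082 + 121*√310/2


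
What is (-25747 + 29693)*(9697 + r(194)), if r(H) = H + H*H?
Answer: 187541542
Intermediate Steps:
r(H) = H + H²
(-25747 + 29693)*(9697 + r(194)) = (-25747 + 29693)*(9697 + 194*(1 + 194)) = 3946*(9697 + 194*195) = 3946*(9697 + 37830) = 3946*47527 = 187541542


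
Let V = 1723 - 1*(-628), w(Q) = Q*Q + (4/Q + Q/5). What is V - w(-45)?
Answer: 15079/45 ≈ 335.09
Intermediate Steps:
w(Q) = Q**2 + 4/Q + Q/5 (w(Q) = Q**2 + (4/Q + Q*(1/5)) = Q**2 + (4/Q + Q/5) = Q**2 + 4/Q + Q/5)
V = 2351 (V = 1723 + 628 = 2351)
V - w(-45) = 2351 - ((-45)**2 + 4/(-45) + (1/5)*(-45)) = 2351 - (2025 + 4*(-1/45) - 9) = 2351 - (2025 - 4/45 - 9) = 2351 - 1*90716/45 = 2351 - 90716/45 = 15079/45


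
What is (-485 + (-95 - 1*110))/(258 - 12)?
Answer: -115/41 ≈ -2.8049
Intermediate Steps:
(-485 + (-95 - 1*110))/(258 - 12) = (-485 + (-95 - 110))/246 = (-485 - 205)*(1/246) = -690*1/246 = -115/41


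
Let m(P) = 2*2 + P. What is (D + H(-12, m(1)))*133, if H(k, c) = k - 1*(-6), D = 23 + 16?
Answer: 4389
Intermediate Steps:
m(P) = 4 + P
D = 39
H(k, c) = 6 + k (H(k, c) = k + 6 = 6 + k)
(D + H(-12, m(1)))*133 = (39 + (6 - 12))*133 = (39 - 6)*133 = 33*133 = 4389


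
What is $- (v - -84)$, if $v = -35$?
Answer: $-49$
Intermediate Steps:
$- (v - -84) = - (-35 - -84) = - (-35 + 84) = \left(-1\right) 49 = -49$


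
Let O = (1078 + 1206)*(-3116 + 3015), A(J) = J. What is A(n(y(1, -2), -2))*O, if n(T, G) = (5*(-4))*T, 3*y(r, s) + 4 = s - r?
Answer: -32295760/3 ≈ -1.0765e+7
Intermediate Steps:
y(r, s) = -4/3 - r/3 + s/3 (y(r, s) = -4/3 + (s - r)/3 = -4/3 + (-r/3 + s/3) = -4/3 - r/3 + s/3)
n(T, G) = -20*T
O = -230684 (O = 2284*(-101) = -230684)
A(n(y(1, -2), -2))*O = -20*(-4/3 - ⅓*1 + (⅓)*(-2))*(-230684) = -20*(-4/3 - ⅓ - ⅔)*(-230684) = -20*(-7/3)*(-230684) = (140/3)*(-230684) = -32295760/3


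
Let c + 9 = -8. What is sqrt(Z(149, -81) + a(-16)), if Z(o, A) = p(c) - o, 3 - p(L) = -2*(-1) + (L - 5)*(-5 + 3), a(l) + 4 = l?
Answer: 2*I*sqrt(53) ≈ 14.56*I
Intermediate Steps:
c = -17 (c = -9 - 8 = -17)
a(l) = -4 + l
p(L) = -9 + 2*L (p(L) = 3 - (-2*(-1) + (L - 5)*(-5 + 3)) = 3 - (2 + (-5 + L)*(-2)) = 3 - (2 + (10 - 2*L)) = 3 - (12 - 2*L) = 3 + (-12 + 2*L) = -9 + 2*L)
Z(o, A) = -43 - o (Z(o, A) = (-9 + 2*(-17)) - o = (-9 - 34) - o = -43 - o)
sqrt(Z(149, -81) + a(-16)) = sqrt((-43 - 1*149) + (-4 - 16)) = sqrt((-43 - 149) - 20) = sqrt(-192 - 20) = sqrt(-212) = 2*I*sqrt(53)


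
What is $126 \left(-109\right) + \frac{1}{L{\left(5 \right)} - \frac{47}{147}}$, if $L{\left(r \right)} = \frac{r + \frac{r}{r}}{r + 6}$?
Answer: $- \frac{5011293}{365} \approx -13730.0$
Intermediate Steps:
$L{\left(r \right)} = \frac{1 + r}{6 + r}$ ($L{\left(r \right)} = \frac{r + 1}{6 + r} = \frac{1 + r}{6 + r}$)
$126 \left(-109\right) + \frac{1}{L{\left(5 \right)} - \frac{47}{147}} = 126 \left(-109\right) + \frac{1}{\frac{1 + 5}{6 + 5} - \frac{47}{147}} = -13734 + \frac{1}{\frac{1}{11} \cdot 6 - \frac{47}{147}} = -13734 + \frac{1}{\frac{6}{11} - \frac{47}{147}} = -13734 + \frac{1}{\frac{365}{1617}} = -13734 + \frac{1617}{365} = - \frac{5011293}{365}$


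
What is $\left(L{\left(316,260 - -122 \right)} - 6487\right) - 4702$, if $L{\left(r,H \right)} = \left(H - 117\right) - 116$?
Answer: $-11040$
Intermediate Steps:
$L{\left(r,H \right)} = -233 + H$ ($L{\left(r,H \right)} = \left(-117 + H\right) - 116 = -233 + H$)
$\left(L{\left(316,260 - -122 \right)} - 6487\right) - 4702 = \left(\left(-233 + \left(260 - -122\right)\right) - 6487\right) - 4702 = \left(\left(-233 + \left(260 + 122\right)\right) - 6487\right) - 4702 = \left(\left(-233 + 382\right) - 6487\right) - 4702 = \left(149 - 6487\right) - 4702 = -6338 - 4702 = -11040$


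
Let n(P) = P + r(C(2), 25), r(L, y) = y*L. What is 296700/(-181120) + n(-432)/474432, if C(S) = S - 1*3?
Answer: -220073041/134264256 ≈ -1.6391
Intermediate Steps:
C(S) = -3 + S (C(S) = S - 3 = -3 + S)
r(L, y) = L*y
n(P) = -25 + P (n(P) = P + (-3 + 2)*25 = P - 1*25 = P - 25 = -25 + P)
296700/(-181120) + n(-432)/474432 = 296700/(-181120) + (-25 - 432)/474432 = 296700*(-1/181120) - 457*1/474432 = -14835/9056 - 457/474432 = -220073041/134264256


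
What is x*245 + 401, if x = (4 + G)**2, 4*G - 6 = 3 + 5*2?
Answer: 306541/16 ≈ 19159.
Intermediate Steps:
G = 19/4 (G = 3/2 + (3 + 5*2)/4 = 3/2 + (3 + 10)/4 = 3/2 + (1/4)*13 = 3/2 + 13/4 = 19/4 ≈ 4.7500)
x = 1225/16 (x = (4 + 19/4)**2 = (35/4)**2 = 1225/16 ≈ 76.563)
x*245 + 401 = (1225/16)*245 + 401 = 300125/16 + 401 = 306541/16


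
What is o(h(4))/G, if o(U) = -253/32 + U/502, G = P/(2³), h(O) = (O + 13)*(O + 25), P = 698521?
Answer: -55615/701315084 ≈ -7.9301e-5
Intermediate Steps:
h(O) = (13 + O)*(25 + O)
G = 698521/8 (G = 698521/(2³) = 698521/8 ≈ 87315.)
o(U) = -253/32 + U/502 (o(U) = -253*1/32 + U*(1/502) = -253/32 + U/502)
o(h(4))/G = (-253/32 + (325 + 4² + 38*4)/502)/(698521/8) = (-253/32 + (325 + 16 + 152)/502)*(8/698521) = (-253/32 + (1/502)*493)*(8/698521) = (-253/32 + 493/502)*(8/698521) = -55615/8032*8/698521 = -55615/701315084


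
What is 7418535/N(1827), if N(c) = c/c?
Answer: 7418535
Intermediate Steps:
N(c) = 1
7418535/N(1827) = 7418535/1 = 7418535*1 = 7418535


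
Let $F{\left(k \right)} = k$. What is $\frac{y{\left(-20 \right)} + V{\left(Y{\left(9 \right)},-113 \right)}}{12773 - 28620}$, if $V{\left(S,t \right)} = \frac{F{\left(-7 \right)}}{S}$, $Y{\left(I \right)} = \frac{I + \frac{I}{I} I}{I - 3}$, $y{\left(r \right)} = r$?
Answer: $\frac{67}{47541} \approx 0.0014093$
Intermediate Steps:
$Y{\left(I \right)} = \frac{2 I}{-3 + I}$ ($Y{\left(I \right)} = \frac{I + 1 I}{-3 + I} = \frac{I + I}{-3 + I} = \frac{2 I}{-3 + I}$)
$V{\left(S,t \right)} = - \frac{7}{S}$
$\frac{y{\left(-20 \right)} + V{\left(Y{\left(9 \right)},-113 \right)}}{12773 - 28620} = \frac{-20 - \frac{7}{2 \cdot 9 \frac{1}{-3 + 9}}}{12773 - 28620} = \frac{-20 - \frac{7}{2 \cdot 9 \cdot \frac{1}{6}}}{-15847} = \left(-20 - \frac{7}{2 \cdot 9 \cdot \frac{1}{6}}\right) \left(- \frac{1}{15847}\right) = \left(-20 - \frac{7}{3}\right) \left(- \frac{1}{15847}\right) = \left(- \frac{67}{3}\right) \left(- \frac{1}{15847}\right) = \frac{67}{47541}$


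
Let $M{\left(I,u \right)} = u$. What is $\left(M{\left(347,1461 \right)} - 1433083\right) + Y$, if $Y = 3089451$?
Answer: $1657829$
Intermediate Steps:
$\left(M{\left(347,1461 \right)} - 1433083\right) + Y = \left(1461 - 1433083\right) + 3089451 = -1431622 + 3089451 = 1657829$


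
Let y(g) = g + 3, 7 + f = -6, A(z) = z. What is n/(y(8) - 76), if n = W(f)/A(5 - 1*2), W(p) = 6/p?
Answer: 2/845 ≈ 0.0023669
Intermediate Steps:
f = -13 (f = -7 - 6 = -13)
y(g) = 3 + g
n = -2/13 (n = (6/(-13))/(5 - 1*2) = (6*(-1/13))/(5 - 2) = -6/13/3 = -6/13*⅓ = -2/13 ≈ -0.15385)
n/(y(8) - 76) = -2/13/((3 + 8) - 76) = -2/13/(11 - 76) = -2/13/(-65) = -1/65*(-2/13) = 2/845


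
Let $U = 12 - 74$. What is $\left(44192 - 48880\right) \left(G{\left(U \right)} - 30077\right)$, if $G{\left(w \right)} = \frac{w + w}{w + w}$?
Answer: $140996288$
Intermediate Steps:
$U = -62$ ($U = 12 - 74 = -62$)
$G{\left(w \right)} = 1$ ($G{\left(w \right)} = \frac{2 w}{2 w} = 2 w \frac{1}{2 w} = 1$)
$\left(44192 - 48880\right) \left(G{\left(U \right)} - 30077\right) = \left(44192 - 48880\right) \left(1 - 30077\right) = \left(-4688\right) \left(-30076\right) = 140996288$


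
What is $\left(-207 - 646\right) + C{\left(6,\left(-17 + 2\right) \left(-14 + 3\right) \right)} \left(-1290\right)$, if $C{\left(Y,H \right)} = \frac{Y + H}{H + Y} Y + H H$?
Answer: $-35128843$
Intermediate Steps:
$C{\left(Y,H \right)} = Y + H^{2}$ ($C{\left(Y,H \right)} = \frac{H + Y}{H + Y} Y + H^{2} = 1 Y + H^{2} = Y + H^{2}$)
$\left(-207 - 646\right) + C{\left(6,\left(-17 + 2\right) \left(-14 + 3\right) \right)} \left(-1290\right) = \left(-207 - 646\right) + \left(6 + \left(\left(-17 + 2\right) \left(-14 + 3\right)\right)^{2}\right) \left(-1290\right) = -853 + \left(6 + \left(\left(-15\right) \left(-11\right)\right)^{2}\right) \left(-1290\right) = -853 + \left(6 + 165^{2}\right) \left(-1290\right) = -853 + \left(6 + 27225\right) \left(-1290\right) = -853 + 27231 \left(-1290\right) = -853 - 35127990 = -35128843$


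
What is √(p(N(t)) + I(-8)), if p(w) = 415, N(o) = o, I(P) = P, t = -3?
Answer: √407 ≈ 20.174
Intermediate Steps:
√(p(N(t)) + I(-8)) = √(415 - 8) = √407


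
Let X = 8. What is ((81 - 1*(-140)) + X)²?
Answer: 52441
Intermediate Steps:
((81 - 1*(-140)) + X)² = ((81 - 1*(-140)) + 8)² = ((81 + 140) + 8)² = (221 + 8)² = 229² = 52441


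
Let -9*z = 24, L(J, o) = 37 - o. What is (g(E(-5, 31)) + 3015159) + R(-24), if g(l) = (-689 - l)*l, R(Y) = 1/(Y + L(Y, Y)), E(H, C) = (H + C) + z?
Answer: 998513126/333 ≈ 2.9985e+6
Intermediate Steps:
z = -8/3 (z = -⅑*24 = -8/3 ≈ -2.6667)
E(H, C) = -8/3 + C + H (E(H, C) = (H + C) - 8/3 = (C + H) - 8/3 = -8/3 + C + H)
R(Y) = 1/37 (R(Y) = 1/(Y + (37 - Y)) = 1/37)
g(l) = l*(-689 - l)
(g(E(-5, 31)) + 3015159) + R(-24) = (-(-8/3 + 31 - 5)*(689 + (-8/3 + 31 - 5)) + 3015159) + 1/37 = (-1*70/3*(689 + 70/3) + 3015159) + 1/37 = (-1*70/3*2137/3 + 3015159) + 1/37 = (-149590/9 + 3015159) + 1/37 = 26986841/9 + 1/37 = 998513126/333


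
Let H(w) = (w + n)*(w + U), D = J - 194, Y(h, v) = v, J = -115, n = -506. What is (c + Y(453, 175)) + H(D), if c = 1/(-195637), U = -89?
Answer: 63493010164/195637 ≈ 3.2455e+5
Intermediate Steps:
D = -309 (D = -115 - 194 = -309)
c = -1/195637 ≈ -5.1115e-6
H(w) = (-506 + w)*(-89 + w) (H(w) = (w - 506)*(w - 89) = (-506 + w)*(-89 + w))
(c + Y(453, 175)) + H(D) = (-1/195637 + 175) + (45034 + (-309)² - 595*(-309)) = 34236474/195637 + (45034 + 95481 + 183855) = 34236474/195637 + 324370 = 63493010164/195637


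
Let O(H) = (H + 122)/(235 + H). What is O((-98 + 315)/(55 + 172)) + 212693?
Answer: 100816729/474 ≈ 2.1269e+5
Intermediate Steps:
O(H) = (122 + H)/(235 + H)
O((-98 + 315)/(55 + 172)) + 212693 = (122 + (-98 + 315)/(55 + 172))/(235 + (-98 + 315)/(55 + 172)) + 212693 = (122 + 217/227)/(235 + 217/227) + 212693 = (27911/227)/(53562/227) + 212693 = (227/53562)*(27911/227) + 212693 = 247/474 + 212693 = 100816729/474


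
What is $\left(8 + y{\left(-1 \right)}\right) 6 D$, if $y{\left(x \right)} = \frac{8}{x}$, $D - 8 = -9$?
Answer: $0$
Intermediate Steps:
$D = -1$ ($D = 8 - 9 = -1$)
$\left(8 + y{\left(-1 \right)}\right) 6 D = \left(8 + \frac{8}{-1}\right) 6 \left(-1\right) = \left(8 + 8 \left(-1\right)\right) \left(-6\right) = \left(8 - 8\right) \left(-6\right) = 0 \left(-6\right) = 0$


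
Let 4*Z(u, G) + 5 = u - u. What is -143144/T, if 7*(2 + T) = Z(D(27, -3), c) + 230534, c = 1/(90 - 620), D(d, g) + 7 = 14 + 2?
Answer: -572576/131725 ≈ -4.3468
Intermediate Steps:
D(d, g) = 9 (D(d, g) = -7 + (14 + 2) = -7 + 16 = 9)
c = -1/530 (c = 1/(-530) = -1/530 ≈ -0.0018868)
Z(u, G) = -5/4 (Z(u, G) = -5/4 + (u - u)/4 = -5/4 + (¼)*0 = -5/4 + 0 = -5/4)
T = 131725/4 (T = -2 + (-5/4 + 230534)/7 = -2 + (⅐)*(922131/4) = -2 + 131733/4 = 131725/4 ≈ 32931.)
-143144/T = -143144/131725/4 = -143144*4/131725 = -572576/131725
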